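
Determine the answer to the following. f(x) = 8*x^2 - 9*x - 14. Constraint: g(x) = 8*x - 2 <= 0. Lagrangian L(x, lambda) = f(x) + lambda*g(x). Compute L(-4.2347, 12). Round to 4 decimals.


Step 1: Evaluate f(x).
f(-4.2347) = 8*(-4.2347)^2 - 9*(-4.2347) - 14 = 167.5738
Step 2: Evaluate g(x).
g(-4.2347) = 8*-4.2347 - 2 = -35.8776
Step 3: Compute Lagrangian.
L = 167.5738 + 12*-35.8776 = -262.9574


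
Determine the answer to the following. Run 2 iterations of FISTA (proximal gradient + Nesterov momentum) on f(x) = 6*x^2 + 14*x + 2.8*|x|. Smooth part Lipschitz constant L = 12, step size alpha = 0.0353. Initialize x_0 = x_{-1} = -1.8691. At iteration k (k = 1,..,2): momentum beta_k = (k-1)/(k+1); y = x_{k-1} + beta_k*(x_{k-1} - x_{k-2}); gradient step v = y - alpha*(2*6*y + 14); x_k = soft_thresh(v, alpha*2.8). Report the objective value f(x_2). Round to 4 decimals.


FISTA on f(x) = 6*x^2 + 14*x + 2.8*|x|
L = 12, alpha = 0.0353
Iteration 1: beta = 0.0, y = -1.8691 + 0.0*(-1.8691 + 1.8691) = -1.8691
  grad(y) = -8.4292, v = y - alpha*grad = -1.5715
  prox(v) = soft_thresh(-1.5715, 0.0988) = -1.4727
Iteration 2: beta = 0.3333, y = -1.4727 + 0.3333*(-1.4727 + 1.8691) = -1.3406
  grad(y) = -2.0869, v = y - alpha*grad = -1.2669
  prox(v) = soft_thresh(-1.2669, 0.0988) = -1.1681
f(x_2) = 6*(-1.1681)^2 + 14*(-1.1681) + 2.8*|-1.1681| = -4.8961


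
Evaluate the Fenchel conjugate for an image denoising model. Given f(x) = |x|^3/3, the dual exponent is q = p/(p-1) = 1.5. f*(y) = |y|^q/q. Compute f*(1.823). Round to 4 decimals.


The conjugate exponent q satisfies 1/p + 1/q = 1.
p = 3, so q = 3/(3 - 1) = 1.5
|y|^q = 1.823^1.5 = 2.4614
f*(1.823) = 2.4614 / 1.5 = 1.6409


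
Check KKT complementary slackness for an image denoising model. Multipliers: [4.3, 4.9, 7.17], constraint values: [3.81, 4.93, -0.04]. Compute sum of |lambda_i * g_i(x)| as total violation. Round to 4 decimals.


KKT complementary slackness check:
lambda_1 * g_1 = 4.3 * 3.81 = 16.383
lambda_2 * g_2 = 4.9 * 4.93 = 24.157
lambda_3 * g_3 = 7.17 * -0.04 = -0.2868
Total violation = 16.383 + 24.157 + 0.2868 = 40.8268


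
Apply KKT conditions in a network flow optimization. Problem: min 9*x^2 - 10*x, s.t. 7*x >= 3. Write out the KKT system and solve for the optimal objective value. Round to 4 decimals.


Step 1: Try lambda = 0 (constraint inactive).
Stationarity: 2*9*x - 10 = 0
x* = 10/(2*9) = 5/9 = 0.5556 (rounded; the exact value 5/9 is used below)
Check constraint: 7*0.5556 = 3.8892 >= 3 -- satisfied.
Step 2: Compute optimal value.
f(x*) = 9*(5/9)^2 - 10*(5/9) = -2.7778


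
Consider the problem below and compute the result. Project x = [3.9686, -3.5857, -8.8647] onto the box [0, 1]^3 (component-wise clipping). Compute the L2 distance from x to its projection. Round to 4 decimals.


Project each component onto [0, 1].
clip(3.9686) = 1.0, clip(-3.5857) = 0.0, clip(-8.8647) = 0.0
Projection = [1.0, 0.0, 0.0]
Squared diffs: [8.8126, 12.8572, 78.5829]
Distance = sqrt(100.2527) = 10.0126


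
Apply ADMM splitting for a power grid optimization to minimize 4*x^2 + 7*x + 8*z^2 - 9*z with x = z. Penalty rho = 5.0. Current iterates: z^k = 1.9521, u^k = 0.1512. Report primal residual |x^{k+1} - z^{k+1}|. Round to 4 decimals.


ADMM iteration with rho = 5.0, z^k = 1.9521, u^k = 0.1512
Step 1: x-update.
Minimize 4*x^2 + 7*x + (5.0/2)*(x - 1.9521 + 0.1512)^2
FOC: (2*4 + 5.0)*x = -7 + 5.0*(1.9521 - 0.1512)
x^{k+1} = 0.1542
Step 2: z-update.
Minimize 8*z^2 - 9*z + (5.0/2)*(0.1542 - z + 0.1512)^2
FOC: (2*8 + 5.0)*z = 9 + 5.0*(0.1542 + 0.1512)
z^{k+1} = 0.5013
Step 3: u-update.
u^{k+1} = 0.1512 + 0.1542 - 0.5013 = -0.1959
Step 4: Primal residual = |0.1542 - 0.5013| = 0.3471


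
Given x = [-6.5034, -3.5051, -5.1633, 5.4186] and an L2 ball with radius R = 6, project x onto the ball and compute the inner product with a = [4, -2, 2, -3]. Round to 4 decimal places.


Step 1: Compute ||x|| (intermediates to 6 decimals).
||x|| = sqrt((-6.5034)^2 + (-3.5051)^2 + (-5.1633)^2 + 5.4186^2) = 10.516693
Step 2: Project.
Since ||x|| > R, scale = R/||x|| = 6/10.516693 = 0.570522, proj(x) = scale * x
proj(x) = [-3.710333, -1.999737, -2.945776, 3.091431]
Step 3: Dot product.
a^T * proj(x) = 4*(-3.710333) - 2*(-1.999737) + 2*(-2.945776) - 3*3.091431 = -26.0077


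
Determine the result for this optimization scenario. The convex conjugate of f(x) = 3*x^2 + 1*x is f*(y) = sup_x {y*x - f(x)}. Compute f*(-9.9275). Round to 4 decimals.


f*(y) = sup_x {y*x - a*x^2 - b*x} = sup_x {(y-b)*x - a*x^2}
FOC: (y - b) - 2a*x = 0 => x* = (y - b)/(2a)
x* = (-9.9275 - 1)/(2*3) = -1.8213
f*(-9.9275) = (y-b)^2/(4a) = (-9.9275 - 1)^2/(4*3)
= 119.4103/12 = 9.9509


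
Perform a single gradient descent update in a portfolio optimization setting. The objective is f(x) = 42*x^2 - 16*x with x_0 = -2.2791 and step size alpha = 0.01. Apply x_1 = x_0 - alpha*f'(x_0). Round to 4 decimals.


We compute the gradient at x_0 and apply the update.
f'(x) = 84*x - 16
f'(-2.2791) = 84*-2.2791 - 16 = -207.4444
x_1 = -2.2791 - 0.01*-207.4444 = -0.2047


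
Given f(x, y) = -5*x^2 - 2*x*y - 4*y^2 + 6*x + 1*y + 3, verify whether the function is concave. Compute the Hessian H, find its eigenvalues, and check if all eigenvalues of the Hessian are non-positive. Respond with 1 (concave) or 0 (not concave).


The Hessian of f(x,y) = -5*x^2 - 2*x*y - 4*y^2 + 6*x + 1*y + 3 is:
H = [[-10, -2], [-2, -8]]
Trace = -10 - 8 = -18
Determinant = -10*-8 - (-2)^2 = 76
Discriminant = (-18)^2 - 4*76 = 20.0
Eigenvalues: lambda_1 = -11.2361, lambda_2 = -6.7639
The function is concave.

1


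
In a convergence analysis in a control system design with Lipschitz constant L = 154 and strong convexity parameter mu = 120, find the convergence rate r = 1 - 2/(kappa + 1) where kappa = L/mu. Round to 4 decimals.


Step 1: Compute the condition number.
kappa = L/mu = 154/120 = 1.2833
Step 2: Compute the convergence rate.
r = 1 - 2/(kappa + 1) = 1 - 2*mu/(L + mu) = (L - mu)/(L + mu) = 34/274 = 0.1241


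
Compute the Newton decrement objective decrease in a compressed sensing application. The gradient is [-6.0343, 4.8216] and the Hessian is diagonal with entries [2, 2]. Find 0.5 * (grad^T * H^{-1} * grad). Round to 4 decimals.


Step 1: H is diagonal, so H^(-1) * g = [-3.0172, 2.4108].
Step 2: g^T H^(-1) g = sum_i g_i^2 / H_ii
  = (-6.0343)^2/2 + (4.8216)^2/2
  = 18.2064 + 11.6239 = 29.8303
Step 3: Objective decrease = 0.5 * g^T H^(-1) g = 14.9152


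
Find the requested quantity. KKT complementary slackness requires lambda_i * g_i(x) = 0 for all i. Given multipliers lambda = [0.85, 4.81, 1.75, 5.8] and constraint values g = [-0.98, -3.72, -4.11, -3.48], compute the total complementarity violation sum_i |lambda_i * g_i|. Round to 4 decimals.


KKT complementary slackness check:
lambda_1 * g_1 = 0.85 * -0.98 = -0.833
lambda_2 * g_2 = 4.81 * -3.72 = -17.8932
lambda_3 * g_3 = 1.75 * -4.11 = -7.1925
lambda_4 * g_4 = 5.8 * -3.48 = -20.184
Total violation = 0.833 + 17.8932 + 7.1925 + 20.184 = 46.1027


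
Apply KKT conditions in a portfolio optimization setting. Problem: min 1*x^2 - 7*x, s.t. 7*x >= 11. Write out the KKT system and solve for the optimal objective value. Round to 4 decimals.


Step 1: Try lambda = 0 (constraint inactive).
Stationarity: 2*1*x - 7 = 0
x* = 7/(2*1) = 3.5
Check constraint: 7*3.5 = 24.5 >= 11 -- satisfied.
Step 2: Compute optimal value.
f(x*) = 1*3.5^2 - 7*3.5 = -12.25


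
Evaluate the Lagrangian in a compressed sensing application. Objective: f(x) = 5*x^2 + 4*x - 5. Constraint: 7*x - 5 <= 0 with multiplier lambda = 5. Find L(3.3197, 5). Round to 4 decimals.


Step 1: Evaluate f(x).
f(3.3197) = 5*3.3197^2 + 4*3.3197 - 5 = 63.3808
Step 2: Evaluate g(x).
g(3.3197) = 7*3.3197 - 5 = 18.2379
Step 3: Compute Lagrangian.
L = 63.3808 + 5*18.2379 = 154.5703


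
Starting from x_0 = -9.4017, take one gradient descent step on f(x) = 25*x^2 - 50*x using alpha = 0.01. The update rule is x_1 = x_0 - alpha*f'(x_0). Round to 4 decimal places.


We compute the gradient at x_0 and apply the update.
f'(x) = 50*x - 50
f'(-9.4017) = 50*-9.4017 - 50 = -520.085
x_1 = -9.4017 - 0.01*-520.085 = -4.2009


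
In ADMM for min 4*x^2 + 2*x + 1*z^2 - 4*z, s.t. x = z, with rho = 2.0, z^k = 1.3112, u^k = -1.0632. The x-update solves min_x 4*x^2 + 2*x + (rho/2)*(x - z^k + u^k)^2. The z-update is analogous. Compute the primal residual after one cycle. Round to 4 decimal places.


ADMM iteration with rho = 2.0, z^k = 1.3112, u^k = -1.0632
Step 1: x-update.
Minimize 4*x^2 + 2*x + (2.0/2)*(x - 1.3112 - 1.0632)^2
FOC: (2*4 + 2.0)*x = -2 + 2.0*(1.3112 + 1.0632)
x^{k+1} = 0.2749
Step 2: z-update.
Minimize 1*z^2 - 4*z + (2.0/2)*(0.2749 - z - 1.0632)^2
FOC: (2*1 + 2.0)*z = 4 + 2.0*(0.2749 - 1.0632)
z^{k+1} = 0.6058
Step 3: u-update.
u^{k+1} = -1.0632 + 0.2749 - 0.6058 = -1.3942
Step 4: Primal residual = |0.2749 - 0.6058| = 0.331


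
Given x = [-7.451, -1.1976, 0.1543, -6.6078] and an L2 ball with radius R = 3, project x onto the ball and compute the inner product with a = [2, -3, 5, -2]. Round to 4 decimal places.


Step 1: Compute ||x|| (intermediates to 6 decimals).
||x|| = sqrt((-7.451)^2 + (-1.1976)^2 + 0.1543^2 + (-6.6078)^2) = 10.031873
Step 2: Project.
Since ||x|| > R, scale = R/||x|| = 3/10.031873 = 0.299047, proj(x) = scale * x
proj(x) = [-2.228199, -0.358139, 0.046143, -1.976043]
Step 3: Dot product.
a^T * proj(x) = 2*(-2.228199) - 3*(-0.358139) + 5*0.046143 - 2*(-1.976043) = 0.8008


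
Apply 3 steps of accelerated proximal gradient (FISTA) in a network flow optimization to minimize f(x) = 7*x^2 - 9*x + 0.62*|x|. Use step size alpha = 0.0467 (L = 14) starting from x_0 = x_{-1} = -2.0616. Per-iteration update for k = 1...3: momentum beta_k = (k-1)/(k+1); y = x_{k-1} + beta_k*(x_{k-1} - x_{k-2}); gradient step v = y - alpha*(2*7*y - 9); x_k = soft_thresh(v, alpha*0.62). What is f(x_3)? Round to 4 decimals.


FISTA on f(x) = 7*x^2 - 9*x + 0.62*|x|
L = 14, alpha = 0.0467
Iteration 1: beta = 0.0, y = -2.0616 + 0.0*(-2.0616 + 2.0616) = -2.0616
  grad(y) = -37.8624, v = y - alpha*grad = -0.2934
  prox(v) = soft_thresh(-0.2934, 0.029) = -0.2645
Iteration 2: beta = 0.3333, y = -0.2645 + 0.3333*(-0.2645 + 2.0616) = 0.3346
  grad(y) = -4.316, v = y - alpha*grad = 0.5361
  prox(v) = soft_thresh(0.5361, 0.029) = 0.5072
Iteration 3: beta = 0.5, y = 0.5072 + 0.5*(0.5072 + 0.2645) = 0.893
  grad(y) = 3.502, v = y - alpha*grad = 0.7295
  prox(v) = soft_thresh(0.7295, 0.029) = 0.7005
f(x_3) = 7*0.7005^2 - 9*0.7005 + 0.62*|0.7005| = -2.4353


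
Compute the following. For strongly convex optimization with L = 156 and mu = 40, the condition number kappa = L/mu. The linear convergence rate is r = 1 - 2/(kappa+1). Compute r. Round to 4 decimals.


Step 1: Compute the condition number.
kappa = L/mu = 156/40 = 3.9
Step 2: Compute the convergence rate.
r = 1 - 2/(kappa + 1) = 1 - 2*mu/(L + mu) = (L - mu)/(L + mu) = 116/196 = 0.5918


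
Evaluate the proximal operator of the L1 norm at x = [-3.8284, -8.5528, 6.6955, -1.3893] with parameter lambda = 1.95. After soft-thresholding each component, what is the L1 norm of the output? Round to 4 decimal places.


Soft-thresholding with lambda = 1.95:
prox(-3.8284) = sign(-3.8284)*max(|-3.8284| - 1.95, 0) = -1.8784
prox(-8.5528) = sign(-8.5528)*max(|-8.5528| - 1.95, 0) = -6.6028
prox(6.6955) = sign(6.6955)*max(|6.6955| - 1.95, 0) = 4.7455
prox(-1.3893) = sign(-1.3893)*max(|-1.3893| - 1.95, 0) = 0.0
prox(x) = [-1.8784, -6.6028, 4.7455, 0.0]
||prox(x)||_1 = 1.8784 + 6.6028 + 4.7455 + 0.0 = 13.2267


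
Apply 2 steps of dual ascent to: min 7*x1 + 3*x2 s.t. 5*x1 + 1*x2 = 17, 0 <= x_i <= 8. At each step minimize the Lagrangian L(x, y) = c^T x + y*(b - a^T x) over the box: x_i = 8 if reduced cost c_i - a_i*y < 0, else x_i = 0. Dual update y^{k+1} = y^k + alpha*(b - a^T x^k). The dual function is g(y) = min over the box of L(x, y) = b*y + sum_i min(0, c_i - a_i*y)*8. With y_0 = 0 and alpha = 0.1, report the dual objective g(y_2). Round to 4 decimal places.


Dual ascent for LP: min 7*x1 + 3*x2, 5*x1 + 1*x2 = 17, 0 <= x_i <= 8
Step 1: y^k = 0.0, reduced costs: (7.0, 3.0)
  x^k = (0.0, 0.0), subgradient = b - a^T x = 17.0
  y^{k+1} = 0.0 + 0.1*17.0 = 1.7
Step 2: y^k = 1.7, reduced costs: (-1.5, 1.3)
  x^k = (8.0, 0.0), subgradient = b - a^T x = -23.0
  y^{k+1} = 1.7 + 0.1*-23.0 = -0.6
Dual objective at y_2 = -0.6: reduced costs (10.0, 3.6), box minimizer x = (0.0, 0.0)
g(y_2) = b*y + (c1 - a1*y)*x1 + (c2 - a2*y)*x2 = 17*(-0.6) + 10.0*0.0 + 3.6*0.0 = -10.2 + 0.0 + 0.0 = -10.2


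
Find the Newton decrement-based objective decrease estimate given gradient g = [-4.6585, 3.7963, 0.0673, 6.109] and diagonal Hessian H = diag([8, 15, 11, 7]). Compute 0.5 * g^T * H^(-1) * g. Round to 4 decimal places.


Step 1: H is diagonal, so H^(-1) * g = [-0.5823, 0.2531, 0.0061, 0.8727].
Step 2: g^T H^(-1) g = sum_i g_i^2 / H_ii
  = (-4.6585)^2/8 + (3.7963)^2/15 + (0.0673)^2/11 + (6.109)^2/7
  = 2.7127 + 0.9608 + 0.0004 + 5.3314 = 9.0053
Step 3: Objective decrease = 0.5 * g^T H^(-1) g = 4.5027


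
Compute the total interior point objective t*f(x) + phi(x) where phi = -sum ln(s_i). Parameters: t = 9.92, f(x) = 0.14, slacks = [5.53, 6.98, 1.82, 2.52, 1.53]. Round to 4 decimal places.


Step 1: Compute log-barrier.
ln values: [1.7102, 1.943, 0.5988, 0.9243, 0.4253]
phi = -(1.7102 + 1.943 + 0.5988 + 0.9243 + 0.4253) = -5.6016
Step 2: Compute augmented objective.
t*f(x) = 9.92*0.14 = 1.3888
Total = 1.3888 - 5.6016 = -4.2128


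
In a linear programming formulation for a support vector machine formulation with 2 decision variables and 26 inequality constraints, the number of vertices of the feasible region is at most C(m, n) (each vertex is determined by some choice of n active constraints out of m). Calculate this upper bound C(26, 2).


Each vertex corresponds to some choice of n active constraints out of m, so the number of vertices is at most C(m, n) = m! / (n!(m-n)!).
m = 26, n = 2
Numerator: 26 * 25
Denominator: 2! = 2
C(26, 2) = 325


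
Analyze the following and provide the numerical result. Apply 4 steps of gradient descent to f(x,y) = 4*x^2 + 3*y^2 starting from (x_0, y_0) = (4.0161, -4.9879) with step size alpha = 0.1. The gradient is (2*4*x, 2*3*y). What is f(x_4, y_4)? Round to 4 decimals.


Gradient descent on f(x,y) = 4*x^2 + 3*y^2.
Starting point: (4.0161, -4.9879), alpha = 0.1
Step 1: grad_x = 2*4*4.0161 = 32.1288, grad_y = 2*3*-4.9879 = -29.9274
  x_1 = 4.0161 - 0.1*32.1288 = 0.8032
  y_1 = -4.9879 - 0.1*-29.9274 = -1.9952
Step 2: grad_x = 2*4*0.8032 = 6.4258, grad_y = 2*3*-1.9952 = -11.971
  x_2 = 0.8032 - 0.1*6.4258 = 0.1606
  y_2 = -1.9952 - 0.1*-11.971 = -0.7981
Step 3: grad_x = 2*4*0.1606 = 1.2852, grad_y = 2*3*-0.7981 = -4.7884
  x_3 = 0.1606 - 0.1*1.2852 = 0.0321
  y_3 = -0.7981 - 0.1*-4.7884 = -0.3192
Step 4: grad_x = 2*4*0.0321 = 0.257, grad_y = 2*3*-0.3192 = -1.9154
  x_4 = 0.0321 - 0.1*0.257 = 0.0064
  y_4 = -0.3192 - 0.1*-1.9154 = -0.1277
f(0.0064, -0.1277) = 4*0.0064^2 + 3*(-0.1277)^2 = 0.0491


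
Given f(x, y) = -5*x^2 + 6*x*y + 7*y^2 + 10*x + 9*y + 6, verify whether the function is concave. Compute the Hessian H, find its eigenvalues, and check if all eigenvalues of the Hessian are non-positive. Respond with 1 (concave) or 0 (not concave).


The Hessian of f(x,y) = -5*x^2 + 6*x*y + 7*y^2 + 10*x + 9*y + 6 is:
H = [[-10, 6], [6, 14]]
Trace = -10 + 14 = 4
Determinant = -10*14 - (6)^2 = -176
Discriminant = (4)^2 - 4*-176 = 720.0
Eigenvalues: lambda_1 = -11.4164, lambda_2 = 15.4164
The function is not concave.

0


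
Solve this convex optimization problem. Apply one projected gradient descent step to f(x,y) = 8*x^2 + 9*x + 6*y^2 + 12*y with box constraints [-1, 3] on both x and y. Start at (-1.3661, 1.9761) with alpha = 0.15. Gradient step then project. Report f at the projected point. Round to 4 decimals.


Step 1: Compute gradient at (-1.3661, 1.9761).
grad_x = 2*8*-1.3661 + 9 = -12.8576
grad_y = 2*6*1.9761 + 12 = 35.7132
Step 2: Gradient step.
x_raw = -1.3661 - 0.15*-12.8576 = 0.5625
y_raw = 1.9761 - 0.15*35.7132 = -3.3809
Step 3: Project onto [-1, 3].
x_proj = clip(0.5625) = 0.5625
y_proj = clip(-3.3809) = -1.0
Step 4: Evaluate f.
f(0.5625, -1.0) = 1.5945


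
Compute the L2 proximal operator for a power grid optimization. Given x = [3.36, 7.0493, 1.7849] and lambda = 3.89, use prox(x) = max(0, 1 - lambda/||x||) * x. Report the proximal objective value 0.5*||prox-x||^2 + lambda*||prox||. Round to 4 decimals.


Step 1: Compute ||x||.
||x|| = 8.0105
Step 2: Compute scaling factor.
scale = max(0, 1 - 3.89/8.0105) = 0.5144
Step 3: prox(x) = [1.7283, 3.6261, 0.9181]
||prox(x)|| = 4.1205
Step 4: Proximal objective.
0.5*||prox-x||^2 = 7.5661
lambda*||prox|| = 16.0287
Total = 23.5948


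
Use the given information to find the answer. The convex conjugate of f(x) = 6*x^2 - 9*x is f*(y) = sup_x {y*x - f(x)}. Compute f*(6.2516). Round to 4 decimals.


f*(y) = sup_x {y*x - a*x^2 - b*x} = sup_x {(y-b)*x - a*x^2}
FOC: (y - b) - 2a*x = 0 => x* = (y - b)/(2a)
x* = (6.2516 + 9)/(2*6) = 1.271
f*(6.2516) = (y-b)^2/(4a) = (6.2516 + 9)^2/(4*6)
= 232.6113/24 = 9.6921


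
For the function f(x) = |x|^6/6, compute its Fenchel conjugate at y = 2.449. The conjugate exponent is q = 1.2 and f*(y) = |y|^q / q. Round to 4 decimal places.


The conjugate exponent q satisfies 1/p + 1/q = 1.
p = 6, so q = 6/(6 - 1) = 1.2
|y|^q = 2.449^1.2 = 2.9295
f*(2.449) = 2.9295 / 1.2 = 2.4412


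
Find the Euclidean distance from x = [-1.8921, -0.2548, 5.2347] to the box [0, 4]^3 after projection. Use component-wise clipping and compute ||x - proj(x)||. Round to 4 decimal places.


Project each component onto [0, 4].
clip(-1.8921) = 0.0, clip(-0.2548) = 0.0, clip(5.2347) = 4.0
Projection = [0.0, 0.0, 4.0]
Squared diffs: [3.58, 0.0649, 1.5245]
Distance = sqrt(5.1694) = 2.2736


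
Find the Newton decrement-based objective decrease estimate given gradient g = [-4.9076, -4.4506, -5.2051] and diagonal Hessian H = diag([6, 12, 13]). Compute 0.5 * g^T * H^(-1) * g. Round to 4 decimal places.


Step 1: H is diagonal, so H^(-1) * g = [-0.8179, -0.3709, -0.4004].
Step 2: g^T H^(-1) g = sum_i g_i^2 / H_ii
  = (-4.9076)^2/6 + (-4.4506)^2/12 + (-5.2051)^2/13
  = 4.0141 + 1.6507 + 2.0841 = 7.7488
Step 3: Objective decrease = 0.5 * g^T H^(-1) g = 3.8744


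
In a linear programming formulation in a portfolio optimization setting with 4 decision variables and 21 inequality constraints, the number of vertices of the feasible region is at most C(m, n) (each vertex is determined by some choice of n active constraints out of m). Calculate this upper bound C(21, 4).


Each vertex corresponds to some choice of n active constraints out of m, so the number of vertices is at most C(m, n) = m! / (n!(m-n)!).
m = 21, n = 4
Numerator: 21 * 20 * 19 * 18
Denominator: 4! = 24
C(21, 4) = 5985


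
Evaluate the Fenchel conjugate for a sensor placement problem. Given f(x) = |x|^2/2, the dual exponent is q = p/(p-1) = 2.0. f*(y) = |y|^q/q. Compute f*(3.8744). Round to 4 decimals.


The conjugate exponent q satisfies 1/p + 1/q = 1.
p = 2, so q = 2/(2 - 1) = 2.0
|y|^q = 3.8744^2.0 = 15.011
f*(3.8744) = 15.011 / 2.0 = 7.5055


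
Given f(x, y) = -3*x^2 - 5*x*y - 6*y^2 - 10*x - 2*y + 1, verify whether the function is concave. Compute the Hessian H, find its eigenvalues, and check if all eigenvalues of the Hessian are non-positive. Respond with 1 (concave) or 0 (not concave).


The Hessian of f(x,y) = -3*x^2 - 5*x*y - 6*y^2 - 10*x - 2*y + 1 is:
H = [[-6, -5], [-5, -12]]
Trace = -6 - 12 = -18
Determinant = -6*-12 - (-5)^2 = 47
Discriminant = (-18)^2 - 4*47 = 136.0
Eigenvalues: lambda_1 = -14.831, lambda_2 = -3.169
The function is concave.

1


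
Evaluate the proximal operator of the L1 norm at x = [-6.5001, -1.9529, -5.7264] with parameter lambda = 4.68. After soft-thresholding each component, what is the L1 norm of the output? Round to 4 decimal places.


Soft-thresholding with lambda = 4.68:
prox(-6.5001) = sign(-6.5001)*max(|-6.5001| - 4.68, 0) = -1.8201
prox(-1.9529) = sign(-1.9529)*max(|-1.9529| - 4.68, 0) = 0.0
prox(-5.7264) = sign(-5.7264)*max(|-5.7264| - 4.68, 0) = -1.0464
prox(x) = [-1.8201, 0.0, -1.0464]
||prox(x)||_1 = 1.8201 + 0.0 + 1.0464 = 2.8665


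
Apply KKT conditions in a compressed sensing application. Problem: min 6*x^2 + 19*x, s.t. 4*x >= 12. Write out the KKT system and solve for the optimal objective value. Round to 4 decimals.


Step 1: Try lambda = 0 (constraint inactive).
x_unc = -19/(2*6) = -1.5833
Check: 4*-1.5833 = -6.3332 < 12 -- violated!
Step 2: Constraint must be active: 4*x = 12
x* = 12/4 = 3.0
lambda = (2*6*3.0 + 19)/4 = 13.75
Step 3: Compute optimal value.
f(x*) = 6*3.0^2 + 19*3.0 = 111.0


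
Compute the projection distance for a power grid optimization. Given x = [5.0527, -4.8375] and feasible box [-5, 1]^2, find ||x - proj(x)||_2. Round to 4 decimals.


Project each component onto [-5, 1].
clip(5.0527) = 1.0, clip(-4.8375) = -4.8375
Projection = [1.0, -4.8375]
Squared diffs: [16.4244, 0.0]
Distance = sqrt(16.4244) = 4.0527


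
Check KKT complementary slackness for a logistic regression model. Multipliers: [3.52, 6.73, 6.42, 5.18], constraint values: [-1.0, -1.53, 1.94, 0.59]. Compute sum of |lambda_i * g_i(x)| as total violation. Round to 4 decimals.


KKT complementary slackness check:
lambda_1 * g_1 = 3.52 * -1.0 = -3.52
lambda_2 * g_2 = 6.73 * -1.53 = -10.2969
lambda_3 * g_3 = 6.42 * 1.94 = 12.4548
lambda_4 * g_4 = 5.18 * 0.59 = 3.0562
Total violation = 3.52 + 10.2969 + 12.4548 + 3.0562 = 29.3279


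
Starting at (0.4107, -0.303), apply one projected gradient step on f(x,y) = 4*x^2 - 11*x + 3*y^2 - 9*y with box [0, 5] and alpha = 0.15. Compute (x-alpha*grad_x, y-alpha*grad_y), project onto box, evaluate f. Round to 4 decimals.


Step 1: Compute gradient at (0.4107, -0.303).
grad_x = 2*4*0.4107 - 11 = -7.7144
grad_y = 2*3*-0.303 - 9 = -10.818
Step 2: Gradient step.
x_raw = 0.4107 - 0.15*-7.7144 = 1.5679
y_raw = -0.303 - 0.15*-10.818 = 1.3197
Step 3: Project onto [0, 5].
x_proj = clip(1.5679) = 1.5679
y_proj = clip(1.3197) = 1.3197
Step 4: Evaluate f.
f(1.5679, 1.3197) = -14.0662


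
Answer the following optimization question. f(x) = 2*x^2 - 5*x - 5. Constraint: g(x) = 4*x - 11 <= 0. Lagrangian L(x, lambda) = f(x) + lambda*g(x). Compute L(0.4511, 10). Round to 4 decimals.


Step 1: Evaluate f(x).
f(0.4511) = 2*0.4511^2 - 5*0.4511 - 5 = -6.8485
Step 2: Evaluate g(x).
g(0.4511) = 4*0.4511 - 11 = -9.1956
Step 3: Compute Lagrangian.
L = -6.8485 + 10*-9.1956 = -98.8045


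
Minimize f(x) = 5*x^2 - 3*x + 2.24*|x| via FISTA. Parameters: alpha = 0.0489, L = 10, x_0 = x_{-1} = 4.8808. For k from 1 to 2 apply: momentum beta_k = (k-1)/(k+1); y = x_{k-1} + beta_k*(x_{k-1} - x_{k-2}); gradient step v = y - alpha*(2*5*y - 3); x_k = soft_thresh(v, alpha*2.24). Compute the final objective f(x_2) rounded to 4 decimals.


FISTA on f(x) = 5*x^2 - 3*x + 2.24*|x|
L = 10, alpha = 0.0489
Iteration 1: beta = 0.0, y = 4.8808 + 0.0*(4.8808 - 4.8808) = 4.8808
  grad(y) = 45.808, v = y - alpha*grad = 2.6408
  prox(v) = soft_thresh(2.6408, 0.1095) = 2.5313
Iteration 2: beta = 0.3333, y = 2.5313 + 0.3333*(2.5313 - 4.8808) = 1.7481
  grad(y) = 14.4807, v = y - alpha*grad = 1.04
  prox(v) = soft_thresh(1.04, 0.1095) = 0.9304
f(x_2) = 5*0.9304^2 - 3*0.9304 + 2.24*|0.9304| = 3.6214


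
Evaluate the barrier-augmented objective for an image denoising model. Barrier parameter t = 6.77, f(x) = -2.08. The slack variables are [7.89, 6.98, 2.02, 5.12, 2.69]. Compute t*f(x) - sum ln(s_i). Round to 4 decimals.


Step 1: Compute log-barrier.
ln values: [2.0656, 1.943, 0.7031, 1.6332, 0.9895]
phi = -(2.0656 + 1.943 + 0.7031 + 1.6332 + 0.9895) = -7.3344
Step 2: Compute augmented objective.
t*f(x) = 6.77*-2.08 = -14.0816
Total = -14.0816 - 7.3344 = -21.416


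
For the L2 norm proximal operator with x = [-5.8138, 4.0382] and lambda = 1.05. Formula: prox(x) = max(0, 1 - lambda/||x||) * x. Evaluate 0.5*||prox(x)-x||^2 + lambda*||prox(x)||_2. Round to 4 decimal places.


Step 1: Compute ||x||.
||x|| = 7.0787
Step 2: Compute scaling factor.
scale = max(0, 1 - 1.05/7.0787) = 0.8517
Step 3: prox(x) = [-4.9514, 3.4392]
||prox(x)|| = 6.0287
Step 4: Proximal objective.
0.5*||prox-x||^2 = 0.5513
lambda*||prox|| = 6.3301
Total = 6.8813


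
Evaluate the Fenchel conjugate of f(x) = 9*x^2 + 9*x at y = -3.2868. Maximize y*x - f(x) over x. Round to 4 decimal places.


f*(y) = sup_x {y*x - a*x^2 - b*x} = sup_x {(y-b)*x - a*x^2}
FOC: (y - b) - 2a*x = 0 => x* = (y - b)/(2a)
x* = (-3.2868 - 9)/(2*9) = -0.6826
f*(-3.2868) = (y-b)^2/(4a) = (-3.2868 - 9)^2/(4*9)
= 150.9655/36 = 4.1935


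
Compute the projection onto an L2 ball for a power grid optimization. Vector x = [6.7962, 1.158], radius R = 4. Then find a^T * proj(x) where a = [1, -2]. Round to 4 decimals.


Step 1: Compute ||x|| (intermediates to 6 decimals).
||x|| = sqrt(6.7962^2 + 1.158^2) = 6.89415
Step 2: Project.
Since ||x|| > R, scale = R/||x|| = 4/6.89415 = 0.580202, proj(x) = scale * x
proj(x) = [3.943169, 0.671874]
Step 3: Dot product.
a^T * proj(x) = 1*3.943169 - 2*0.671874 = 2.5994


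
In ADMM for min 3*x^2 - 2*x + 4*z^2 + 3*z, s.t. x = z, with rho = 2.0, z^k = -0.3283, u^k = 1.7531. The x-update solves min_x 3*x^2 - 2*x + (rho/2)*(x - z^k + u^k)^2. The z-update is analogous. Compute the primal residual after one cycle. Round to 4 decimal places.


ADMM iteration with rho = 2.0, z^k = -0.3283, u^k = 1.7531
Step 1: x-update.
Minimize 3*x^2 - 2*x + (2.0/2)*(x + 0.3283 + 1.7531)^2
FOC: (2*3 + 2.0)*x = 2 + 2.0*(-0.3283 - 1.7531)
x^{k+1} = -0.2704
Step 2: z-update.
Minimize 4*z^2 + 3*z + (2.0/2)*(-0.2704 - z + 1.7531)^2
FOC: (2*4 + 2.0)*z = -3 + 2.0*(-0.2704 + 1.7531)
z^{k+1} = -0.0035
Step 3: u-update.
u^{k+1} = 1.7531 - 0.2704 + 0.0035 = 1.4862
Step 4: Primal residual = |-0.2704 + 0.0035| = 0.2669


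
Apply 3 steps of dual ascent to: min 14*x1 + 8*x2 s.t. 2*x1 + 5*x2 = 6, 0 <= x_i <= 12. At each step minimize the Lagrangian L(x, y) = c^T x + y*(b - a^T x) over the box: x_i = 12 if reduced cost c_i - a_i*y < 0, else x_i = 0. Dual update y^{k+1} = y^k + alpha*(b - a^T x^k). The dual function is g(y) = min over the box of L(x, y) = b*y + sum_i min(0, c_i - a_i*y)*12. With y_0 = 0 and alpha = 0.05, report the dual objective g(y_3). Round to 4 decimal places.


Dual ascent for LP: min 14*x1 + 8*x2, 2*x1 + 5*x2 = 6, 0 <= x_i <= 12
Step 1: y^k = 0.0, reduced costs: (14.0, 8.0)
  x^k = (0.0, 0.0), subgradient = b - a^T x = 6.0
  y^{k+1} = 0.0 + 0.05*6.0 = 0.3
Step 2: y^k = 0.3, reduced costs: (13.4, 6.5)
  x^k = (0.0, 0.0), subgradient = b - a^T x = 6.0
  y^{k+1} = 0.3 + 0.05*6.0 = 0.6
Step 3: y^k = 0.6, reduced costs: (12.8, 5.0)
  x^k = (0.0, 0.0), subgradient = b - a^T x = 6.0
  y^{k+1} = 0.6 + 0.05*6.0 = 0.9
Dual objective at y_3 = 0.9: reduced costs (12.2, 3.5), box minimizer x = (0.0, 0.0)
g(y_3) = b*y + (c1 - a1*y)*x1 + (c2 - a2*y)*x2 = 6*0.9 + 12.2*0.0 + 3.5*0.0 = 5.4 + 0.0 + 0.0 = 5.4


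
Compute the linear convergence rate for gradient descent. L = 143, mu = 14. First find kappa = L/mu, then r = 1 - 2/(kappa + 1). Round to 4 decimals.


Step 1: Compute the condition number.
kappa = L/mu = 143/14 = 10.2143
Step 2: Compute the convergence rate.
r = 1 - 2/(kappa + 1) = 1 - 2*mu/(L + mu) = (L - mu)/(L + mu) = 129/157 = 0.8217


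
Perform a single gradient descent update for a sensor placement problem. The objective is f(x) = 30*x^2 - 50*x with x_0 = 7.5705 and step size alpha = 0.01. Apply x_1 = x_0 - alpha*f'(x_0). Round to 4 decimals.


We compute the gradient at x_0 and apply the update.
f'(x) = 60*x - 50
f'(7.5705) = 60*7.5705 - 50 = 404.23
x_1 = 7.5705 - 0.01*404.23 = 3.5282


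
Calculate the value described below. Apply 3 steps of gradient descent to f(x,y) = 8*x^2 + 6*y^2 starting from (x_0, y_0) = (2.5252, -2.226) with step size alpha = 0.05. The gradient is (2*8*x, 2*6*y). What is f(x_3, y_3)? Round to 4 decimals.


Gradient descent on f(x,y) = 8*x^2 + 6*y^2.
Starting point: (2.5252, -2.226), alpha = 0.05
Step 1: grad_x = 2*8*2.5252 = 40.4032, grad_y = 2*6*-2.226 = -26.712
  x_1 = 2.5252 - 0.05*40.4032 = 0.505
  y_1 = -2.226 - 0.05*-26.712 = -0.8904
Step 2: grad_x = 2*8*0.505 = 8.0806, grad_y = 2*6*-0.8904 = -10.6848
  x_2 = 0.505 - 0.05*8.0806 = 0.101
  y_2 = -0.8904 - 0.05*-10.6848 = -0.3562
Step 3: grad_x = 2*8*0.101 = 1.6161, grad_y = 2*6*-0.3562 = -4.2739
  x_3 = 0.101 - 0.05*1.6161 = 0.0202
  y_3 = -0.3562 - 0.05*-4.2739 = -0.1425
f(0.0202, -0.1425) = 8*0.0202^2 + 6*(-0.1425)^2 = 0.125


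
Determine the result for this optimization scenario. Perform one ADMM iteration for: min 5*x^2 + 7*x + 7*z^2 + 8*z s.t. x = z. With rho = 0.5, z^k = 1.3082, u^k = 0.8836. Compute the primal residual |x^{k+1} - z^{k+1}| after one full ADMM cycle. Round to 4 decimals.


ADMM iteration with rho = 0.5, z^k = 1.3082, u^k = 0.8836
Step 1: x-update.
Minimize 5*x^2 + 7*x + (0.5/2)*(x - 1.3082 + 0.8836)^2
FOC: (2*5 + 0.5)*x = -7 + 0.5*(1.3082 - 0.8836)
x^{k+1} = -0.6464
Step 2: z-update.
Minimize 7*z^2 + 8*z + (0.5/2)*(-0.6464 - z + 0.8836)^2
FOC: (2*7 + 0.5)*z = -8 + 0.5*(-0.6464 + 0.8836)
z^{k+1} = -0.5435
Step 3: u-update.
u^{k+1} = 0.8836 - 0.6464 + 0.5435 = 0.7807
Step 4: Primal residual = |-0.6464 + 0.5435| = 0.1029


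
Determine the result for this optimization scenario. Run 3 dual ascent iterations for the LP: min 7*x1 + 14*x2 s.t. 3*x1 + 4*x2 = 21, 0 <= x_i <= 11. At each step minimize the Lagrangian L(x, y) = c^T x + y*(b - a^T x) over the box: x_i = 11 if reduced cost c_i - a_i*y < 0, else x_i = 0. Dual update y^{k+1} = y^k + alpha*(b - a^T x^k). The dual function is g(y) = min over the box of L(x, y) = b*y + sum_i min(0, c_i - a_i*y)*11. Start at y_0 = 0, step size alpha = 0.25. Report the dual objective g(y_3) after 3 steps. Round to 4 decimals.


Dual ascent for LP: min 7*x1 + 14*x2, 3*x1 + 4*x2 = 21, 0 <= x_i <= 11
Step 1: y^k = 0.0, reduced costs: (7.0, 14.0)
  x^k = (0.0, 0.0), subgradient = b - a^T x = 21.0
  y^{k+1} = 0.0 + 0.25*21.0 = 5.25
Step 2: y^k = 5.25, reduced costs: (-8.75, -7.0)
  x^k = (11.0, 11.0), subgradient = b - a^T x = -56.0
  y^{k+1} = 5.25 + 0.25*-56.0 = -8.75
Step 3: y^k = -8.75, reduced costs: (33.25, 49.0)
  x^k = (0.0, 0.0), subgradient = b - a^T x = 21.0
  y^{k+1} = -8.75 + 0.25*21.0 = -3.5
Dual objective at y_3 = -3.5: reduced costs (17.5, 28.0), box minimizer x = (0.0, 0.0)
g(y_3) = b*y + (c1 - a1*y)*x1 + (c2 - a2*y)*x2 = 21*(-3.5) + 17.5*0.0 + 28.0*0.0 = -73.5 + 0.0 + 0.0 = -73.5


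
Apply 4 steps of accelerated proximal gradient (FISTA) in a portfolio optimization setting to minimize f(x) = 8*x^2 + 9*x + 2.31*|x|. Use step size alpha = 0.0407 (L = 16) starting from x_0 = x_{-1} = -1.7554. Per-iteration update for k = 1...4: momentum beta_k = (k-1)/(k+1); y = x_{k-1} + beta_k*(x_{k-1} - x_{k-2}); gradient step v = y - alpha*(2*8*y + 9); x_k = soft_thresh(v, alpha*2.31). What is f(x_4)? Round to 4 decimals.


FISTA on f(x) = 8*x^2 + 9*x + 2.31*|x|
L = 16, alpha = 0.0407
Iteration 1: beta = 0.0, y = -1.7554 + 0.0*(-1.7554 + 1.7554) = -1.7554
  grad(y) = -19.0864, v = y - alpha*grad = -0.9786
  prox(v) = soft_thresh(-0.9786, 0.094) = -0.8846
Iteration 2: beta = 0.3333, y = -0.8846 + 0.3333*(-0.8846 + 1.7554) = -0.5943
  grad(y) = -0.5086, v = y - alpha*grad = -0.5736
  prox(v) = soft_thresh(-0.5736, 0.094) = -0.4796
Iteration 3: beta = 0.5, y = -0.4796 + 0.5*(-0.4796 + 0.8846) = -0.2771
  grad(y) = 4.5668, v = y - alpha*grad = -0.4629
  prox(v) = soft_thresh(-0.4629, 0.094) = -0.3689
Iteration 4: beta = 0.6, y = -0.3689 + 0.6*(-0.3689 + 0.4796) = -0.3025
  grad(y) = 4.1594, v = y - alpha*grad = -0.4718
  prox(v) = soft_thresh(-0.4718, 0.094) = -0.3778
f(x_4) = 8*(-0.3778)^2 + 9*(-0.3778) + 2.31*|-0.3778| = -1.3856


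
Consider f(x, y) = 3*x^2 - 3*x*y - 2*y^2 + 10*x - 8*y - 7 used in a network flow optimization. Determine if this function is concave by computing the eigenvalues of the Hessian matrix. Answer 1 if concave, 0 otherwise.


The Hessian of f(x,y) = 3*x^2 - 3*x*y - 2*y^2 + 10*x - 8*y - 7 is:
H = [[6, -3], [-3, -4]]
Trace = 6 - 4 = 2
Determinant = 6*-4 - (-3)^2 = -33
Discriminant = (2)^2 - 4*-33 = 136.0
Eigenvalues: lambda_1 = -4.831, lambda_2 = 6.831
The function is not concave.

0


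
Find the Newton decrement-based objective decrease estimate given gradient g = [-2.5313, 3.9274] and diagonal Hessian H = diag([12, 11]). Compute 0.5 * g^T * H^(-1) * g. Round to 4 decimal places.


Step 1: H is diagonal, so H^(-1) * g = [-0.2109, 0.357].
Step 2: g^T H^(-1) g = sum_i g_i^2 / H_ii
  = (-2.5313)^2/12 + (3.9274)^2/11
  = 0.534 + 1.4022 = 1.9362
Step 3: Objective decrease = 0.5 * g^T H^(-1) g = 0.9681


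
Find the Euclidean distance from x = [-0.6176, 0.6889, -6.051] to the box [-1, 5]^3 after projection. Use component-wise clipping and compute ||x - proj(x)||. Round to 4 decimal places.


Project each component onto [-1, 5].
clip(-0.6176) = -0.6176, clip(0.6889) = 0.6889, clip(-6.051) = -1.0
Projection = [-0.6176, 0.6889, -1.0]
Squared diffs: [0.0, 0.0, 25.5126]
Distance = sqrt(25.5126) = 5.051


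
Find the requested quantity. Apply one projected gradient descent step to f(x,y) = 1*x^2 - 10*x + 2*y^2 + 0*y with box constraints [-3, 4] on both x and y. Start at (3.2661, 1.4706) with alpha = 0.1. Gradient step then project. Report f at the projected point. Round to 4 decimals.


Step 1: Compute gradient at (3.2661, 1.4706).
grad_x = 2*1*3.2661 - 10 = -3.4678
grad_y = 2*2*1.4706 + 0 = 5.8824
Step 2: Gradient step.
x_raw = 3.2661 - 0.1*-3.4678 = 3.6129
y_raw = 1.4706 - 0.1*5.8824 = 0.8824
Step 3: Project onto [-3, 4].
x_proj = clip(3.6129) = 3.6129
y_proj = clip(0.8824) = 0.8824
Step 4: Evaluate f.
f(3.6129, 0.8824) = -21.5188


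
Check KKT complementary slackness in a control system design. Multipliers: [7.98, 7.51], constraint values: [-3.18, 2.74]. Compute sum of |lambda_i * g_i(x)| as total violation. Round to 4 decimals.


KKT complementary slackness check:
lambda_1 * g_1 = 7.98 * -3.18 = -25.3764
lambda_2 * g_2 = 7.51 * 2.74 = 20.5774
Total violation = 25.3764 + 20.5774 = 45.9538


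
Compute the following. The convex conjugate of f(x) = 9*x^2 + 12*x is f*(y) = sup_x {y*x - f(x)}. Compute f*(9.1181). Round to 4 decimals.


f*(y) = sup_x {y*x - a*x^2 - b*x} = sup_x {(y-b)*x - a*x^2}
FOC: (y - b) - 2a*x = 0 => x* = (y - b)/(2a)
x* = (9.1181 - 12)/(2*9) = -0.1601
f*(9.1181) = (y-b)^2/(4a) = (9.1181 - 12)^2/(4*9)
= 8.3053/36 = 0.2307


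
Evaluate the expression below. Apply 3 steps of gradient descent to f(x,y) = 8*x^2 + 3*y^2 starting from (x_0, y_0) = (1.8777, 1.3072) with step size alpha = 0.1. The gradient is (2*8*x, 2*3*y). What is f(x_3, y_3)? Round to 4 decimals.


Gradient descent on f(x,y) = 8*x^2 + 3*y^2.
Starting point: (1.8777, 1.3072), alpha = 0.1
Step 1: grad_x = 2*8*1.8777 = 30.0432, grad_y = 2*3*1.3072 = 7.8432
  x_1 = 1.8777 - 0.1*30.0432 = -1.1266
  y_1 = 1.3072 - 0.1*7.8432 = 0.5229
Step 2: grad_x = 2*8*-1.1266 = -18.0259, grad_y = 2*3*0.5229 = 3.1373
  x_2 = -1.1266 - 0.1*-18.0259 = 0.676
  y_2 = 0.5229 - 0.1*3.1373 = 0.2092
Step 3: grad_x = 2*8*0.676 = 10.8156, grad_y = 2*3*0.2092 = 1.2549
  x_3 = 0.676 - 0.1*10.8156 = -0.4056
  y_3 = 0.2092 - 0.1*1.2549 = 0.0837
f(-0.4056, 0.0837) = 8*(-0.4056)^2 + 3*0.0837^2 = 1.337


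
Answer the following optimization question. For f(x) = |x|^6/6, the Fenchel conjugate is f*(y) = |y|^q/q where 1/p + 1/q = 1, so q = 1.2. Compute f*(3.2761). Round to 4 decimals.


The conjugate exponent q satisfies 1/p + 1/q = 1.
p = 6, so q = 6/(6 - 1) = 1.2
|y|^q = 3.2761^1.2 = 4.1536
f*(3.2761) = 4.1536 / 1.2 = 3.4614


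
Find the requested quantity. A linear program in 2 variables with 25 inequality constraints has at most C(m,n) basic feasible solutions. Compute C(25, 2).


Each vertex corresponds to some choice of n active constraints out of m, so the number of vertices is at most C(m, n) = m! / (n!(m-n)!).
m = 25, n = 2
Numerator: 25 * 24
Denominator: 2! = 2
C(25, 2) = 300


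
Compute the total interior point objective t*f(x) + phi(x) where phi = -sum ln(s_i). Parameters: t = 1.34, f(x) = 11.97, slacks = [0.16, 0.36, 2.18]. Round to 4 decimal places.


Step 1: Compute log-barrier.
ln values: [-1.8326, -1.0217, 0.7793]
phi = -(-1.8326 - 1.0217 + 0.7793) = 2.0749
Step 2: Compute augmented objective.
t*f(x) = 1.34*11.97 = 16.0398
Total = 16.0398 + 2.0749 = 18.1147


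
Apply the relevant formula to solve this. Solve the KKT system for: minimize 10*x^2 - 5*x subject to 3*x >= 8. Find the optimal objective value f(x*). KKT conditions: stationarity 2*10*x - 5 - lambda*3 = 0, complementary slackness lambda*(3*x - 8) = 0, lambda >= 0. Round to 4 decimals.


Step 1: Try lambda = 0 (constraint inactive).
x_unc = 5/(2*10) = 0.25
Check: 3*0.25 = 0.75 < 8 -- violated!
Step 2: Constraint must be active: 3*x = 8
x* = 8/3 = 2.6667 (rounded; the exact value 8/3 is used below)
lambda = (2*10*(8/3) - 5)/3 = 16.1111
Step 3: Compute optimal value.
f(x*) = 10*(8/3)^2 - 5*(8/3) = 57.7778


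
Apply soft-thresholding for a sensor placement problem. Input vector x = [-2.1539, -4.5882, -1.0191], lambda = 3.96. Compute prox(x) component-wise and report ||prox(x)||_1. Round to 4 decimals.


Soft-thresholding with lambda = 3.96:
prox(-2.1539) = sign(-2.1539)*max(|-2.1539| - 3.96, 0) = 0.0
prox(-4.5882) = sign(-4.5882)*max(|-4.5882| - 3.96, 0) = -0.6282
prox(-1.0191) = sign(-1.0191)*max(|-1.0191| - 3.96, 0) = 0.0
prox(x) = [0.0, -0.6282, 0.0]
||prox(x)||_1 = 0.0 + 0.6282 + 0.0 = 0.6282


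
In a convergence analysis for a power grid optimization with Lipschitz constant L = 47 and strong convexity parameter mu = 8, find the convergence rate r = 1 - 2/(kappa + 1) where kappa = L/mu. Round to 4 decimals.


Step 1: Compute the condition number.
kappa = L/mu = 47/8 = 5.875
Step 2: Compute the convergence rate.
r = 1 - 2/(kappa + 1) = 1 - 2*mu/(L + mu) = (L - mu)/(L + mu) = 39/55 = 0.7091


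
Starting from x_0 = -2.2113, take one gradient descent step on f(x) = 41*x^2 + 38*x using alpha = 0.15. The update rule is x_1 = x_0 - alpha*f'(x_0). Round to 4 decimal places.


We compute the gradient at x_0 and apply the update.
f'(x) = 82*x + 38
f'(-2.2113) = 82*-2.2113 + 38 = -143.3266
x_1 = -2.2113 - 0.15*-143.3266 = 19.2877


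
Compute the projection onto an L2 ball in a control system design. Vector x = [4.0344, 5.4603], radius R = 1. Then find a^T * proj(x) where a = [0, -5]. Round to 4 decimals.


Step 1: Compute ||x|| (intermediates to 6 decimals).
||x|| = sqrt(4.0344^2 + 5.4603^2) = 6.789054
Step 2: Project.
Since ||x|| > R, scale = R/||x|| = 1/6.789054 = 0.147296, proj(x) = scale * x
proj(x) = [0.594251, 0.80428]
Step 3: Dot product.
a^T * proj(x) = 0*0.594251 - 5*0.80428 = -4.0214


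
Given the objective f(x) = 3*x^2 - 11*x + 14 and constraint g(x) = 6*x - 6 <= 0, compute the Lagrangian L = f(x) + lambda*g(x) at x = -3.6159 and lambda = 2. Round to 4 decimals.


Step 1: Evaluate f(x).
f(-3.6159) = 3*(-3.6159)^2 - 11*(-3.6159) + 14 = 92.9991
Step 2: Evaluate g(x).
g(-3.6159) = 6*-3.6159 - 6 = -27.6954
Step 3: Compute Lagrangian.
L = 92.9991 + 2*-27.6954 = 37.6083


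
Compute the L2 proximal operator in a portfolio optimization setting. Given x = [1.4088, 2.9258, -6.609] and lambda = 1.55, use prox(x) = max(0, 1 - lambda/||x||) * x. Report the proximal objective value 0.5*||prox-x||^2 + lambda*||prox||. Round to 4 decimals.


Step 1: Compute ||x||.
||x|| = 7.3637
Step 2: Compute scaling factor.
scale = max(0, 1 - 1.55/7.3637) = 0.7895
Step 3: prox(x) = [1.1123, 2.3099, -5.2179]
||prox(x)|| = 5.8137
Step 4: Proximal objective.
0.5*||prox-x||^2 = 1.2013
lambda*||prox|| = 9.0112
Total = 10.2125


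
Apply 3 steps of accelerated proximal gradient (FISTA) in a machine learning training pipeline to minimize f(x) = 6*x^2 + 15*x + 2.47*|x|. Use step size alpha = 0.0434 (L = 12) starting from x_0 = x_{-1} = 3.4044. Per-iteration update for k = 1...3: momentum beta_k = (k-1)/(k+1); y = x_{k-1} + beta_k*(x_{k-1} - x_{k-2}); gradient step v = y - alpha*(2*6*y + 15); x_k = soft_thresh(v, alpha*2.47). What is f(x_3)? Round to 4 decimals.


FISTA on f(x) = 6*x^2 + 15*x + 2.47*|x|
L = 12, alpha = 0.0434
Iteration 1: beta = 0.0, y = 3.4044 + 0.0*(3.4044 - 3.4044) = 3.4044
  grad(y) = 55.8528, v = y - alpha*grad = 0.9804
  prox(v) = soft_thresh(0.9804, 0.1072) = 0.8732
Iteration 2: beta = 0.3333, y = 0.8732 + 0.3333*(0.8732 - 3.4044) = 0.0295
  grad(y) = 15.3534, v = y - alpha*grad = -0.6369
  prox(v) = soft_thresh(-0.6369, 0.1072) = -0.5297
Iteration 3: beta = 0.5, y = -0.5297 + 0.5*(-0.5297 - 0.8732) = -1.2311
  grad(y) = 0.2265, v = y - alpha*grad = -1.241
  prox(v) = soft_thresh(-1.241, 0.1072) = -1.1338
f(x_3) = 6*(-1.1338)^2 + 15*(-1.1338) + 2.47*|-1.1338| = -6.4935
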